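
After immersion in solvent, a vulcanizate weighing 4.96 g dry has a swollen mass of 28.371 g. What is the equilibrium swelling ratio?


Q = W_swollen / W_dry
Q = 28.371 / 4.96
Q = 5.72

Q = 5.72


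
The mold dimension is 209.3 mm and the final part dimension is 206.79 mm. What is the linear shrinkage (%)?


Shrinkage = (mold - part) / mold * 100
= (209.3 - 206.79) / 209.3 * 100
= 2.51 / 209.3 * 100
= 1.2%

1.2%


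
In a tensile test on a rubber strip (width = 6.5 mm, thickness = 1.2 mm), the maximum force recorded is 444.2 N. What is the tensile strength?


Area = width * thickness = 6.5 * 1.2 = 7.8 mm^2
TS = force / area = 444.2 / 7.8 = 56.95 MPa

56.95 MPa


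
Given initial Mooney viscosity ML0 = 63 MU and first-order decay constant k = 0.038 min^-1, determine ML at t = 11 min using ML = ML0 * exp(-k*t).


ML = ML0 * exp(-k * t)
ML = 63 * exp(-0.038 * 11)
ML = 63 * 0.6584
ML = 41.48 MU

41.48 MU


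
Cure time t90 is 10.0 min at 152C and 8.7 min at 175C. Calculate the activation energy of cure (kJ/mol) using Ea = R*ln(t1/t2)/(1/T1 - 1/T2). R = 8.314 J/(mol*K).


T1 = 425.15 K, T2 = 448.15 K
1/T1 - 1/T2 = 1.2072e-04
ln(t1/t2) = ln(10.0/8.7) = 0.1393
Ea = 8.314 * 0.1393 / 1.2072e-04 = 9591.3691 J/mol
Ea = 9.59 kJ/mol

9.59 kJ/mol


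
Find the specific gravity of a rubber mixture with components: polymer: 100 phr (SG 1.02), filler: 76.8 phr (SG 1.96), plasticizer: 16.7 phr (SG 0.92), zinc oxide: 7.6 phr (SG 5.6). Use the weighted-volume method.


Sum of weights = 201.1
Volume contributions:
  polymer: 100/1.02 = 98.0392
  filler: 76.8/1.96 = 39.1837
  plasticizer: 16.7/0.92 = 18.1522
  zinc oxide: 7.6/5.6 = 1.3571
Sum of volumes = 156.7322
SG = 201.1 / 156.7322 = 1.283

SG = 1.283


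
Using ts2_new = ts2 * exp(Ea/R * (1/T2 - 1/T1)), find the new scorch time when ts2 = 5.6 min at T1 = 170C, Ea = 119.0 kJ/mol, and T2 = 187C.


Convert temperatures: T1 = 170 + 273.15 = 443.15 K, T2 = 187 + 273.15 = 460.15 K
ts2_new = 5.6 * exp(119000 / 8.314 * (1/460.15 - 1/443.15))
1/T2 - 1/T1 = -8.3368e-05
ts2_new = 1.7 min

1.7 min


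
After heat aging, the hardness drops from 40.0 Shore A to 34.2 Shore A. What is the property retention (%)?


Retention = aged / original * 100
= 34.2 / 40.0 * 100
= 85.5%

85.5%


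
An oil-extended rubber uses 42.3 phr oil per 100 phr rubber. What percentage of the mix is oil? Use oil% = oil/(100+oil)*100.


Oil % = oil / (100 + oil) * 100
= 42.3 / (100 + 42.3) * 100
= 42.3 / 142.3 * 100
= 29.73%

29.73%


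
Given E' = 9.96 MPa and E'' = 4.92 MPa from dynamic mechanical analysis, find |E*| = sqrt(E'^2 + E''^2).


|E*| = sqrt(E'^2 + E''^2)
= sqrt(9.96^2 + 4.92^2)
= sqrt(99.2016 + 24.2064)
= 11.109 MPa

11.109 MPa


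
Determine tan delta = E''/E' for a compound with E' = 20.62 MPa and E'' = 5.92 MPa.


tan delta = E'' / E'
= 5.92 / 20.62
= 0.2871

tan delta = 0.2871


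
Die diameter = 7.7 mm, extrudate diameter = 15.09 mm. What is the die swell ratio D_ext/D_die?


Die swell ratio = D_extrudate / D_die
= 15.09 / 7.7
= 1.96

Die swell = 1.96


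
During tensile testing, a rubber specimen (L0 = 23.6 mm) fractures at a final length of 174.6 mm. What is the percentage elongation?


Elongation = (Lf - L0) / L0 * 100
= (174.6 - 23.6) / 23.6 * 100
= 151.0 / 23.6 * 100
= 639.8%

639.8%


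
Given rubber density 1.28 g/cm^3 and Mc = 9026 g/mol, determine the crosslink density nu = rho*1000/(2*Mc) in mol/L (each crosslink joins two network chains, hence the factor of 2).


nu = rho * 1000 / (2 * Mc)
nu = 1.28 * 1000 / (2 * 9026)
nu = 1280.0 / 18052
nu = 0.0709 mol/L

0.0709 mol/L


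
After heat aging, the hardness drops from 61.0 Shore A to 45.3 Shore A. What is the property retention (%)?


Retention = aged / original * 100
= 45.3 / 61.0 * 100
= 74.3%

74.3%


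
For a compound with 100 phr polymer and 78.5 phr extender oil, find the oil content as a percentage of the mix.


Oil % = oil / (100 + oil) * 100
= 78.5 / (100 + 78.5) * 100
= 78.5 / 178.5 * 100
= 43.98%

43.98%


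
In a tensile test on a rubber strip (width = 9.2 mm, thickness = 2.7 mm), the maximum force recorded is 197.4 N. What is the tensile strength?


Area = width * thickness = 9.2 * 2.7 = 24.84 mm^2
TS = force / area = 197.4 / 24.84 = 7.95 MPa

7.95 MPa


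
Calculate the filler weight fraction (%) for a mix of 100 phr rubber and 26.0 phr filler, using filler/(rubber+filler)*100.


Filler % = filler / (rubber + filler) * 100
= 26.0 / (100 + 26.0) * 100
= 26.0 / 126.0 * 100
= 20.63%

20.63%


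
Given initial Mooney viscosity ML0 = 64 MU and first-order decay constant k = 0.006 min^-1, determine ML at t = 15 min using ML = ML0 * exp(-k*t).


ML = ML0 * exp(-k * t)
ML = 64 * exp(-0.006 * 15)
ML = 64 * 0.9139
ML = 58.49 MU

58.49 MU


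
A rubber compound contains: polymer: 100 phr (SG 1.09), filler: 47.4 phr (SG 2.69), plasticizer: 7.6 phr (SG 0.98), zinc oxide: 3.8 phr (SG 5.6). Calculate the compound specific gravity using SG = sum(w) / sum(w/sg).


Sum of weights = 158.8
Volume contributions:
  polymer: 100/1.09 = 91.7431
  filler: 47.4/2.69 = 17.6208
  plasticizer: 7.6/0.98 = 7.7551
  zinc oxide: 3.8/5.6 = 0.6786
Sum of volumes = 117.7976
SG = 158.8 / 117.7976 = 1.348

SG = 1.348


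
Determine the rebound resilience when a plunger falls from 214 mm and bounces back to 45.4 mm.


Resilience = h_rebound / h_drop * 100
= 45.4 / 214 * 100
= 21.2%

21.2%


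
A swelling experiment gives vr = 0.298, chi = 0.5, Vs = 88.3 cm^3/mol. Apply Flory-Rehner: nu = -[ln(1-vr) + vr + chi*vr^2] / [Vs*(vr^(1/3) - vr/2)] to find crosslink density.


ln(1 - vr) = ln(1 - 0.298) = -0.3538
Numerator = -((-0.3538) + 0.298 + 0.5 * 0.298^2) = 0.0114
Denominator = 88.3 * (0.298^(1/3) - 0.298/2) = 45.8226
nu = 0.0114 / 45.8226 = 2.4922e-04 mol/cm^3

2.4922e-04 mol/cm^3


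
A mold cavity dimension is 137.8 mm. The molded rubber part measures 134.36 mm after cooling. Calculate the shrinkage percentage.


Shrinkage = (mold - part) / mold * 100
= (137.8 - 134.36) / 137.8 * 100
= 3.44 / 137.8 * 100
= 2.5%

2.5%


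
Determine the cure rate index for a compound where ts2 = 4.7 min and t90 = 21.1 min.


CRI = 100 / (t90 - ts2)
= 100 / (21.1 - 4.7)
= 100 / 16.4
= 6.1 min^-1

6.1 min^-1


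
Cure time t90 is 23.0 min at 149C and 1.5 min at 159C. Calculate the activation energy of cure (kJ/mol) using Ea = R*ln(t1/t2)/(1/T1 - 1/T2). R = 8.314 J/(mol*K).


T1 = 422.15 K, T2 = 432.15 K
1/T1 - 1/T2 = 5.4815e-05
ln(t1/t2) = ln(23.0/1.5) = 2.7300
Ea = 8.314 * 2.7300 / 5.4815e-05 = 414074.6168 J/mol
Ea = 414.07 kJ/mol

414.07 kJ/mol


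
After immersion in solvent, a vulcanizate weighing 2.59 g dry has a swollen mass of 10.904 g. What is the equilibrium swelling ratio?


Q = W_swollen / W_dry
Q = 10.904 / 2.59
Q = 4.21

Q = 4.21


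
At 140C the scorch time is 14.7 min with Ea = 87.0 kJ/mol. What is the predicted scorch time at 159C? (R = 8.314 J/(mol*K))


Convert temperatures: T1 = 140 + 273.15 = 413.15 K, T2 = 159 + 273.15 = 432.15 K
ts2_new = 14.7 * exp(87000 / 8.314 * (1/432.15 - 1/413.15))
1/T2 - 1/T1 = -1.0642e-04
ts2_new = 4.83 min

4.83 min


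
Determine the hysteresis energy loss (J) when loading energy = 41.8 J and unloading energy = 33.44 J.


Hysteresis loss = loading - unloading
= 41.8 - 33.44
= 8.36 J

8.36 J


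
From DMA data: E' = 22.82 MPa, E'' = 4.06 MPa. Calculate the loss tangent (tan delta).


tan delta = E'' / E'
= 4.06 / 22.82
= 0.1779

tan delta = 0.1779


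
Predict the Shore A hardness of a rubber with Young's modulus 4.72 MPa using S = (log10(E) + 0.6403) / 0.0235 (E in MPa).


log10(E) = 0.0235*S - 0.6403  =>  S = (log10(E) + 0.6403) / 0.0235
log10(4.72) = 0.673942
S = (0.673942 + 0.6403) / 0.0235 = 1.314242 / 0.0235
S = 55.9

Shore A = 55.9


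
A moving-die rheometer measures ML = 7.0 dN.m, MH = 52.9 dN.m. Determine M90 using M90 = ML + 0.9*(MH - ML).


M90 = ML + 0.9 * (MH - ML)
M90 = 7.0 + 0.9 * (52.9 - 7.0)
M90 = 7.0 + 0.9 * 45.9
M90 = 48.31 dN.m

48.31 dN.m


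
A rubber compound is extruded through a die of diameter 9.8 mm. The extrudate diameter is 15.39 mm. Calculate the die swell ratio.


Die swell ratio = D_extrudate / D_die
= 15.39 / 9.8
= 1.57

Die swell = 1.57


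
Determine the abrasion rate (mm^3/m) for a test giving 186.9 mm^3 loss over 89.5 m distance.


Rate = volume_loss / distance
= 186.9 / 89.5
= 2.088 mm^3/m

2.088 mm^3/m


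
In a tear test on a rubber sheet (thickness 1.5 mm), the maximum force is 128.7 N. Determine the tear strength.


Tear strength = force / thickness
= 128.7 / 1.5
= 85.8 N/mm

85.8 N/mm


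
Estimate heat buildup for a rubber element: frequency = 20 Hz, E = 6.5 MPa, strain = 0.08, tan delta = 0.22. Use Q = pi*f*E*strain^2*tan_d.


Q = pi * f * E * strain^2 * tan_d
= pi * 20 * 6.5 * 0.08^2 * 0.22
= pi * 20 * 6.5 * 0.0064 * 0.22
= 0.5750

Q = 0.5750


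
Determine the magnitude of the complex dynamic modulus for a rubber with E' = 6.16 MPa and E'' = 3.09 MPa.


|E*| = sqrt(E'^2 + E''^2)
= sqrt(6.16^2 + 3.09^2)
= sqrt(37.9456 + 9.5481)
= 6.892 MPa

6.892 MPa


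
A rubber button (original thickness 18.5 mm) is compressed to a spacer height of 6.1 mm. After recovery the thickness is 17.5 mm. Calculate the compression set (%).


CS = (t0 - recovered) / (t0 - ts) * 100
= (18.5 - 17.5) / (18.5 - 6.1) * 100
= 1.0 / 12.4 * 100
= 8.1%

8.1%


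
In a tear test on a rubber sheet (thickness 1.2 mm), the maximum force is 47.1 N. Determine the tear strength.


Tear strength = force / thickness
= 47.1 / 1.2
= 39.25 N/mm

39.25 N/mm


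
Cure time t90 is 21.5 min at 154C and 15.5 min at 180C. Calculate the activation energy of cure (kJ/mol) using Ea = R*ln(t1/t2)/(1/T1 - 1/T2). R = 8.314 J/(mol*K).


T1 = 427.15 K, T2 = 453.15 K
1/T1 - 1/T2 = 1.3432e-04
ln(t1/t2) = ln(21.5/15.5) = 0.3272
Ea = 8.314 * 0.3272 / 1.3432e-04 = 20253.0064 J/mol
Ea = 20.25 kJ/mol

20.25 kJ/mol


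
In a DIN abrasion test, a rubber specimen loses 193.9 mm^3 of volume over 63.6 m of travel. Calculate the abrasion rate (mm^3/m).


Rate = volume_loss / distance
= 193.9 / 63.6
= 3.049 mm^3/m

3.049 mm^3/m


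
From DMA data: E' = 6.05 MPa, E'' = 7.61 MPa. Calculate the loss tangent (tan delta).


tan delta = E'' / E'
= 7.61 / 6.05
= 1.2579

tan delta = 1.2579


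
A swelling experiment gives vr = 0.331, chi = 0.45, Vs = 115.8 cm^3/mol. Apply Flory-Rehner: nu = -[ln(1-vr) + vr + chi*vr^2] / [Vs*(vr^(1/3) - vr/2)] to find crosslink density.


ln(1 - vr) = ln(1 - 0.331) = -0.4020
Numerator = -((-0.4020) + 0.331 + 0.45 * 0.331^2) = 0.0217
Denominator = 115.8 * (0.331^(1/3) - 0.331/2) = 60.9386
nu = 0.0217 / 60.9386 = 3.5558e-04 mol/cm^3

3.5558e-04 mol/cm^3


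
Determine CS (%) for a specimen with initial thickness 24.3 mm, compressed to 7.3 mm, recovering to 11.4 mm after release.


CS = (t0 - recovered) / (t0 - ts) * 100
= (24.3 - 11.4) / (24.3 - 7.3) * 100
= 12.9 / 17.0 * 100
= 75.9%

75.9%


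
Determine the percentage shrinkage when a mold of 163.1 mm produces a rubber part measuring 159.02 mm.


Shrinkage = (mold - part) / mold * 100
= (163.1 - 159.02) / 163.1 * 100
= 4.08 / 163.1 * 100
= 2.5%

2.5%


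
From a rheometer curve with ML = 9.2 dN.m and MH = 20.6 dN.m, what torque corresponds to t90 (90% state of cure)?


M90 = ML + 0.9 * (MH - ML)
M90 = 9.2 + 0.9 * (20.6 - 9.2)
M90 = 9.2 + 0.9 * 11.4
M90 = 19.46 dN.m

19.46 dN.m


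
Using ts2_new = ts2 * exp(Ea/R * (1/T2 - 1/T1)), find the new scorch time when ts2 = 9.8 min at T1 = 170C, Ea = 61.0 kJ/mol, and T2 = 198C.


Convert temperatures: T1 = 170 + 273.15 = 443.15 K, T2 = 198 + 273.15 = 471.15 K
ts2_new = 9.8 * exp(61000 / 8.314 * (1/471.15 - 1/443.15))
1/T2 - 1/T1 = -1.3411e-04
ts2_new = 3.66 min

3.66 min


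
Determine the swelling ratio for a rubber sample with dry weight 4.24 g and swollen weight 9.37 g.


Q = W_swollen / W_dry
Q = 9.37 / 4.24
Q = 2.21

Q = 2.21


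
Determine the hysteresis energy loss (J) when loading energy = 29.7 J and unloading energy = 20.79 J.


Hysteresis loss = loading - unloading
= 29.7 - 20.79
= 8.91 J

8.91 J


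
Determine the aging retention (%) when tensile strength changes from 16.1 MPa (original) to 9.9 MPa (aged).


Retention = aged / original * 100
= 9.9 / 16.1 * 100
= 61.5%

61.5%


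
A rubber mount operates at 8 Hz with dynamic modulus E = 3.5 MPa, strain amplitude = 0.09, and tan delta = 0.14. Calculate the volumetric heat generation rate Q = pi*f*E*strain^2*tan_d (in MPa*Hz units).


Q = pi * f * E * strain^2 * tan_d
= pi * 8 * 3.5 * 0.09^2 * 0.14
= pi * 8 * 3.5 * 0.0081 * 0.14
= 0.0998

Q = 0.0998


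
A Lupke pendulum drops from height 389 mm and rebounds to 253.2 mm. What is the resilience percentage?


Resilience = h_rebound / h_drop * 100
= 253.2 / 389 * 100
= 65.1%

65.1%


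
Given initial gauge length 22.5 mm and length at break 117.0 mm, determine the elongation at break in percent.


Elongation = (Lf - L0) / L0 * 100
= (117.0 - 22.5) / 22.5 * 100
= 94.5 / 22.5 * 100
= 420.0%

420.0%


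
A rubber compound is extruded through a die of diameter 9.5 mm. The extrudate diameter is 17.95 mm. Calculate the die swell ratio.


Die swell ratio = D_extrudate / D_die
= 17.95 / 9.5
= 1.889

Die swell = 1.889


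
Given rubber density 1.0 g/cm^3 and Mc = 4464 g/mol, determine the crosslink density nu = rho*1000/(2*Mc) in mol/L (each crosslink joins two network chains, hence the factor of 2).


nu = rho * 1000 / (2 * Mc)
nu = 1.0 * 1000 / (2 * 4464)
nu = 1000.0 / 8928
nu = 0.1120 mol/L

0.1120 mol/L


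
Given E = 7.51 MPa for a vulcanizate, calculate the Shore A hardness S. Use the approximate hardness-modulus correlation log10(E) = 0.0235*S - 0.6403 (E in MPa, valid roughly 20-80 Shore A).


log10(E) = 0.0235*S - 0.6403  =>  S = (log10(E) + 0.6403) / 0.0235
log10(7.51) = 0.875640
S = (0.875640 + 0.6403) / 0.0235 = 1.515940 / 0.0235
S = 64.5

Shore A = 64.5


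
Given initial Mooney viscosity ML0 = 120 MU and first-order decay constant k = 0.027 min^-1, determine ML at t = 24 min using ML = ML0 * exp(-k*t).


ML = ML0 * exp(-k * t)
ML = 120 * exp(-0.027 * 24)
ML = 120 * 0.5231
ML = 62.77 MU

62.77 MU


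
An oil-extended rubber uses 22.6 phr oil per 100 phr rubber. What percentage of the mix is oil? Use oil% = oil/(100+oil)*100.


Oil % = oil / (100 + oil) * 100
= 22.6 / (100 + 22.6) * 100
= 22.6 / 122.6 * 100
= 18.43%

18.43%


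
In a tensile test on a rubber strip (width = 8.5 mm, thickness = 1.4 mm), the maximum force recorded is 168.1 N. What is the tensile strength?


Area = width * thickness = 8.5 * 1.4 = 11.9 mm^2
TS = force / area = 168.1 / 11.9 = 14.13 MPa

14.13 MPa


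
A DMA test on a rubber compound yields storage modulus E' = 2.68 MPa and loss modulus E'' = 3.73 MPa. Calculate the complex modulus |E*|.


|E*| = sqrt(E'^2 + E''^2)
= sqrt(2.68^2 + 3.73^2)
= sqrt(7.1824 + 13.9129)
= 4.593 MPa

4.593 MPa


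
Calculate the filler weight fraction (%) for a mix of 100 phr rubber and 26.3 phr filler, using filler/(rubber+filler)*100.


Filler % = filler / (rubber + filler) * 100
= 26.3 / (100 + 26.3) * 100
= 26.3 / 126.3 * 100
= 20.82%

20.82%


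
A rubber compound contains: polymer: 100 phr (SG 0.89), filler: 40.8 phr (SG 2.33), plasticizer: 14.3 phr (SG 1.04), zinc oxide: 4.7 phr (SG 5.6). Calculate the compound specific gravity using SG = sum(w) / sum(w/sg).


Sum of weights = 159.8
Volume contributions:
  polymer: 100/0.89 = 112.3596
  filler: 40.8/2.33 = 17.5107
  plasticizer: 14.3/1.04 = 13.7500
  zinc oxide: 4.7/5.6 = 0.8393
Sum of volumes = 144.4596
SG = 159.8 / 144.4596 = 1.106

SG = 1.106


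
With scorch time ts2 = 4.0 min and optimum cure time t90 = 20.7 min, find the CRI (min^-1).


CRI = 100 / (t90 - ts2)
= 100 / (20.7 - 4.0)
= 100 / 16.7
= 5.99 min^-1

5.99 min^-1


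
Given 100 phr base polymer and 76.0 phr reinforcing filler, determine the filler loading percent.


Filler % = filler / (rubber + filler) * 100
= 76.0 / (100 + 76.0) * 100
= 76.0 / 176.0 * 100
= 43.18%

43.18%


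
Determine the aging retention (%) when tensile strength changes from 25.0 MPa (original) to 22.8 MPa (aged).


Retention = aged / original * 100
= 22.8 / 25.0 * 100
= 91.2%

91.2%


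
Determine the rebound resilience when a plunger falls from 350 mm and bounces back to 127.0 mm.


Resilience = h_rebound / h_drop * 100
= 127.0 / 350 * 100
= 36.3%

36.3%


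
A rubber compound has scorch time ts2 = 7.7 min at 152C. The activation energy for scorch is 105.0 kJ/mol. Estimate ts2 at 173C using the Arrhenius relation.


Convert temperatures: T1 = 152 + 273.15 = 425.15 K, T2 = 173 + 273.15 = 446.15 K
ts2_new = 7.7 * exp(105000 / 8.314 * (1/446.15 - 1/425.15))
1/T2 - 1/T1 = -1.1071e-04
ts2_new = 1.9 min

1.9 min


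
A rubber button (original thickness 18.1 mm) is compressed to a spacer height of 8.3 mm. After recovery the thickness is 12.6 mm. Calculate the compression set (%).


CS = (t0 - recovered) / (t0 - ts) * 100
= (18.1 - 12.6) / (18.1 - 8.3) * 100
= 5.5 / 9.8 * 100
= 56.1%

56.1%


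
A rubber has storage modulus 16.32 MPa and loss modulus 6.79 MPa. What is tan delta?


tan delta = E'' / E'
= 6.79 / 16.32
= 0.4161

tan delta = 0.4161


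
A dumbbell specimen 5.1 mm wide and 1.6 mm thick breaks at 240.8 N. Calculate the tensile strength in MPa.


Area = width * thickness = 5.1 * 1.6 = 8.16 mm^2
TS = force / area = 240.8 / 8.16 = 29.51 MPa

29.51 MPa


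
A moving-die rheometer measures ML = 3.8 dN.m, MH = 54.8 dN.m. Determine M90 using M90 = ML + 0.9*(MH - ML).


M90 = ML + 0.9 * (MH - ML)
M90 = 3.8 + 0.9 * (54.8 - 3.8)
M90 = 3.8 + 0.9 * 51.0
M90 = 49.7 dN.m

49.7 dN.m


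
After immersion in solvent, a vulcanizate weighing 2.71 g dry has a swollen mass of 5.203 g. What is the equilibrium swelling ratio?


Q = W_swollen / W_dry
Q = 5.203 / 2.71
Q = 1.92

Q = 1.92


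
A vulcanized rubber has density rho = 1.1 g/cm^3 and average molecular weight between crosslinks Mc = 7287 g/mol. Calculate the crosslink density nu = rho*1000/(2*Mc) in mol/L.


nu = rho * 1000 / (2 * Mc)
nu = 1.1 * 1000 / (2 * 7287)
nu = 1100.0 / 14574
nu = 0.0755 mol/L

0.0755 mol/L


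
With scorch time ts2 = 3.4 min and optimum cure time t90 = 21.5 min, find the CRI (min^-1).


CRI = 100 / (t90 - ts2)
= 100 / (21.5 - 3.4)
= 100 / 18.1
= 5.52 min^-1

5.52 min^-1


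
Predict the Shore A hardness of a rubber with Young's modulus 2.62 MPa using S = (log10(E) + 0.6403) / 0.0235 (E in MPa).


log10(E) = 0.0235*S - 0.6403  =>  S = (log10(E) + 0.6403) / 0.0235
log10(2.62) = 0.418301
S = (0.418301 + 0.6403) / 0.0235 = 1.058601 / 0.0235
S = 45.0

Shore A = 45.0


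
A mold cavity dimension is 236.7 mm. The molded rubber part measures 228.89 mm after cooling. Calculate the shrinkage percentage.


Shrinkage = (mold - part) / mold * 100
= (236.7 - 228.89) / 236.7 * 100
= 7.81 / 236.7 * 100
= 3.3%

3.3%


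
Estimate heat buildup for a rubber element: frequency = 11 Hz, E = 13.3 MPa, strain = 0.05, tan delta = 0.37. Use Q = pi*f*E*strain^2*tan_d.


Q = pi * f * E * strain^2 * tan_d
= pi * 11 * 13.3 * 0.05^2 * 0.37
= pi * 11 * 13.3 * 0.0025 * 0.37
= 0.4251

Q = 0.4251


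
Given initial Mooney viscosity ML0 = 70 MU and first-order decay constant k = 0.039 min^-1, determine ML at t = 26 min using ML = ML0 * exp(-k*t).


ML = ML0 * exp(-k * t)
ML = 70 * exp(-0.039 * 26)
ML = 70 * 0.3628
ML = 25.39 MU

25.39 MU


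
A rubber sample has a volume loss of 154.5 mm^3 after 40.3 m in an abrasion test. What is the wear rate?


Rate = volume_loss / distance
= 154.5 / 40.3
= 3.834 mm^3/m

3.834 mm^3/m


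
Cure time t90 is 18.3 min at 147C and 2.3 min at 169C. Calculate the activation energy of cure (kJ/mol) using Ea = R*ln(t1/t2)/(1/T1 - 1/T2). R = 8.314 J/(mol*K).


T1 = 420.15 K, T2 = 442.15 K
1/T1 - 1/T2 = 1.1843e-04
ln(t1/t2) = ln(18.3/2.3) = 2.0740
Ea = 8.314 * 2.0740 / 1.1843e-04 = 145602.3553 J/mol
Ea = 145.6 kJ/mol

145.6 kJ/mol


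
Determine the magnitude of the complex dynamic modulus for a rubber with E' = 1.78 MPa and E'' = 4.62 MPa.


|E*| = sqrt(E'^2 + E''^2)
= sqrt(1.78^2 + 4.62^2)
= sqrt(3.1684 + 21.3444)
= 4.951 MPa

4.951 MPa


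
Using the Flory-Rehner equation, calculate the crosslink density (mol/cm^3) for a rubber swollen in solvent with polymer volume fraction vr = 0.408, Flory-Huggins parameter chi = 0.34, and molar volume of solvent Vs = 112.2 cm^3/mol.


ln(1 - vr) = ln(1 - 0.408) = -0.5242
Numerator = -((-0.5242) + 0.408 + 0.34 * 0.408^2) = 0.0597
Denominator = 112.2 * (0.408^(1/3) - 0.408/2) = 60.3284
nu = 0.0597 / 60.3284 = 9.8877e-04 mol/cm^3

9.8877e-04 mol/cm^3


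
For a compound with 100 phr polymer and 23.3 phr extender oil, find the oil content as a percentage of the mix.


Oil % = oil / (100 + oil) * 100
= 23.3 / (100 + 23.3) * 100
= 23.3 / 123.3 * 100
= 18.9%

18.9%


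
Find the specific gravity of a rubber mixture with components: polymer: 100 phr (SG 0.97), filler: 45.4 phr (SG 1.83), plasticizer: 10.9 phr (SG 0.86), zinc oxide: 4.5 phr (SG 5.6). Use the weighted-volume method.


Sum of weights = 160.8
Volume contributions:
  polymer: 100/0.97 = 103.0928
  filler: 45.4/1.83 = 24.8087
  plasticizer: 10.9/0.86 = 12.6744
  zinc oxide: 4.5/5.6 = 0.8036
Sum of volumes = 141.3795
SG = 160.8 / 141.3795 = 1.137

SG = 1.137


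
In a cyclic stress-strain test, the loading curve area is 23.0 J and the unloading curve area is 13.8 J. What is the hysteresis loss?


Hysteresis loss = loading - unloading
= 23.0 - 13.8
= 9.2 J

9.2 J


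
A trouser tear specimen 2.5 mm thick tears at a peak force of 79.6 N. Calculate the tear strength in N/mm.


Tear strength = force / thickness
= 79.6 / 2.5
= 31.84 N/mm

31.84 N/mm


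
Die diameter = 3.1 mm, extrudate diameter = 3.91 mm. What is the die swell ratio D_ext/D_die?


Die swell ratio = D_extrudate / D_die
= 3.91 / 3.1
= 1.261

Die swell = 1.261


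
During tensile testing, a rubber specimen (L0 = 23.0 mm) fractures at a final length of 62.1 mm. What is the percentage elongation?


Elongation = (Lf - L0) / L0 * 100
= (62.1 - 23.0) / 23.0 * 100
= 39.1 / 23.0 * 100
= 170.0%

170.0%


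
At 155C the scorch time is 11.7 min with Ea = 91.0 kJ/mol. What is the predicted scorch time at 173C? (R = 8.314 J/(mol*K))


Convert temperatures: T1 = 155 + 273.15 = 428.15 K, T2 = 173 + 273.15 = 446.15 K
ts2_new = 11.7 * exp(91000 / 8.314 * (1/446.15 - 1/428.15))
1/T2 - 1/T1 = -9.4231e-05
ts2_new = 4.17 min

4.17 min


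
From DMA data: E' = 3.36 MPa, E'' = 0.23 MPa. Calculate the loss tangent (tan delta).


tan delta = E'' / E'
= 0.23 / 3.36
= 0.0685

tan delta = 0.0685


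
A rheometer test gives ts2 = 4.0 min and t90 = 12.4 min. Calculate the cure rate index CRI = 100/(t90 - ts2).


CRI = 100 / (t90 - ts2)
= 100 / (12.4 - 4.0)
= 100 / 8.4
= 11.9 min^-1

11.9 min^-1


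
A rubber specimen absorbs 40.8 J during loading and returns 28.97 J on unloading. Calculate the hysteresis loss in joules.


Hysteresis loss = loading - unloading
= 40.8 - 28.97
= 11.83 J

11.83 J


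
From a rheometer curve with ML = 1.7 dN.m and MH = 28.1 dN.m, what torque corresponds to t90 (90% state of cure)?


M90 = ML + 0.9 * (MH - ML)
M90 = 1.7 + 0.9 * (28.1 - 1.7)
M90 = 1.7 + 0.9 * 26.4
M90 = 25.46 dN.m

25.46 dN.m


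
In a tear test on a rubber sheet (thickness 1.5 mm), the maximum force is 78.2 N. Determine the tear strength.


Tear strength = force / thickness
= 78.2 / 1.5
= 52.13 N/mm

52.13 N/mm


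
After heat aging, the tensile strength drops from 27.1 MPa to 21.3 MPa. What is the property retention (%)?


Retention = aged / original * 100
= 21.3 / 27.1 * 100
= 78.6%

78.6%


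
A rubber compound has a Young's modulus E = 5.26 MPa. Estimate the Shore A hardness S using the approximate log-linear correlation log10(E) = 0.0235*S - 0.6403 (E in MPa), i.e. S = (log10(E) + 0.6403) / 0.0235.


log10(E) = 0.0235*S - 0.6403  =>  S = (log10(E) + 0.6403) / 0.0235
log10(5.26) = 0.720986
S = (0.720986 + 0.6403) / 0.0235 = 1.361286 / 0.0235
S = 57.9

Shore A = 57.9


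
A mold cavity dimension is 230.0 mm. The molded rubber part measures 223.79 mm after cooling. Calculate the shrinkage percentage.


Shrinkage = (mold - part) / mold * 100
= (230.0 - 223.79) / 230.0 * 100
= 6.21 / 230.0 * 100
= 2.7%

2.7%


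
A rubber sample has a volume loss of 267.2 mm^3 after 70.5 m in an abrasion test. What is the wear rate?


Rate = volume_loss / distance
= 267.2 / 70.5
= 3.79 mm^3/m

3.79 mm^3/m


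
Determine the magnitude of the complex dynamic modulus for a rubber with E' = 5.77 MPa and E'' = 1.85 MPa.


|E*| = sqrt(E'^2 + E''^2)
= sqrt(5.77^2 + 1.85^2)
= sqrt(33.2929 + 3.4225)
= 6.059 MPa

6.059 MPa


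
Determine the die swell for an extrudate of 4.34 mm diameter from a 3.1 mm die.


Die swell ratio = D_extrudate / D_die
= 4.34 / 3.1
= 1.4

Die swell = 1.4


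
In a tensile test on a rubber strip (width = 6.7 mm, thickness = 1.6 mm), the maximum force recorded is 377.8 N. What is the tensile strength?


Area = width * thickness = 6.7 * 1.6 = 10.72 mm^2
TS = force / area = 377.8 / 10.72 = 35.24 MPa

35.24 MPa


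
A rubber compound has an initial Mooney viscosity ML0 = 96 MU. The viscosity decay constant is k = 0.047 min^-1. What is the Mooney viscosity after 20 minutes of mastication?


ML = ML0 * exp(-k * t)
ML = 96 * exp(-0.047 * 20)
ML = 96 * 0.3906
ML = 37.5 MU

37.5 MU


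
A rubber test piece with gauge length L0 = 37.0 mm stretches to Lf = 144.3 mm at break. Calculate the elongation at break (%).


Elongation = (Lf - L0) / L0 * 100
= (144.3 - 37.0) / 37.0 * 100
= 107.3 / 37.0 * 100
= 290.0%

290.0%


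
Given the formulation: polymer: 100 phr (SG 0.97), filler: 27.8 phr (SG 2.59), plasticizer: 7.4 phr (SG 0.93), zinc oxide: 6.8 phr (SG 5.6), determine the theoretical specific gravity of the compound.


Sum of weights = 142.0
Volume contributions:
  polymer: 100/0.97 = 103.0928
  filler: 27.8/2.59 = 10.7336
  plasticizer: 7.4/0.93 = 7.9570
  zinc oxide: 6.8/5.6 = 1.2143
Sum of volumes = 122.9976
SG = 142.0 / 122.9976 = 1.154

SG = 1.154


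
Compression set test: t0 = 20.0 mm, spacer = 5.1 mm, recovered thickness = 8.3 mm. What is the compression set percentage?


CS = (t0 - recovered) / (t0 - ts) * 100
= (20.0 - 8.3) / (20.0 - 5.1) * 100
= 11.7 / 14.9 * 100
= 78.5%

78.5%


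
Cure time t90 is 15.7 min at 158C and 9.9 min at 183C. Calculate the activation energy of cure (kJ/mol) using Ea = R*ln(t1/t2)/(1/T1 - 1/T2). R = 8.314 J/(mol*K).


T1 = 431.15 K, T2 = 456.15 K
1/T1 - 1/T2 = 1.2712e-04
ln(t1/t2) = ln(15.7/9.9) = 0.4611
Ea = 8.314 * 0.4611 / 1.2712e-04 = 30159.6050 J/mol
Ea = 30.16 kJ/mol

30.16 kJ/mol


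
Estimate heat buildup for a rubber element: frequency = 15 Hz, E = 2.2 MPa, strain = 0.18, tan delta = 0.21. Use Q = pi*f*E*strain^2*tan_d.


Q = pi * f * E * strain^2 * tan_d
= pi * 15 * 2.2 * 0.18^2 * 0.21
= pi * 15 * 2.2 * 0.0324 * 0.21
= 0.7054

Q = 0.7054


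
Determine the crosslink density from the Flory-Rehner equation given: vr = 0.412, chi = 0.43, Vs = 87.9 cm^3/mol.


ln(1 - vr) = ln(1 - 0.412) = -0.5310
Numerator = -((-0.5310) + 0.412 + 0.43 * 0.412^2) = 0.0460
Denominator = 87.9 * (0.412^(1/3) - 0.412/2) = 47.2992
nu = 0.0460 / 47.2992 = 9.7335e-04 mol/cm^3

9.7335e-04 mol/cm^3


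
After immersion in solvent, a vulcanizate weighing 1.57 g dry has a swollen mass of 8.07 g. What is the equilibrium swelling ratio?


Q = W_swollen / W_dry
Q = 8.07 / 1.57
Q = 5.14

Q = 5.14


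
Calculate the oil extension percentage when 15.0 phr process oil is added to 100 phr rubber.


Oil % = oil / (100 + oil) * 100
= 15.0 / (100 + 15.0) * 100
= 15.0 / 115.0 * 100
= 13.04%

13.04%


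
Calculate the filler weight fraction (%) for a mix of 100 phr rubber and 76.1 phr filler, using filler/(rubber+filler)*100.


Filler % = filler / (rubber + filler) * 100
= 76.1 / (100 + 76.1) * 100
= 76.1 / 176.1 * 100
= 43.21%

43.21%


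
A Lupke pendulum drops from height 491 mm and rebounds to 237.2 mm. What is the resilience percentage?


Resilience = h_rebound / h_drop * 100
= 237.2 / 491 * 100
= 48.3%

48.3%


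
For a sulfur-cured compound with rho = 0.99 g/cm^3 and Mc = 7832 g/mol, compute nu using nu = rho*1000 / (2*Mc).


nu = rho * 1000 / (2 * Mc)
nu = 0.99 * 1000 / (2 * 7832)
nu = 990.0 / 15664
nu = 0.0632 mol/L

0.0632 mol/L


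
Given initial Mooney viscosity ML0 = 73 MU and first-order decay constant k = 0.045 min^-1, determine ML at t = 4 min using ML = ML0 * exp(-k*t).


ML = ML0 * exp(-k * t)
ML = 73 * exp(-0.045 * 4)
ML = 73 * 0.8353
ML = 60.97 MU

60.97 MU


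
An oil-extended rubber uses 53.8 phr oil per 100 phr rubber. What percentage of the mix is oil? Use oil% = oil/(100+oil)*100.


Oil % = oil / (100 + oil) * 100
= 53.8 / (100 + 53.8) * 100
= 53.8 / 153.8 * 100
= 34.98%

34.98%


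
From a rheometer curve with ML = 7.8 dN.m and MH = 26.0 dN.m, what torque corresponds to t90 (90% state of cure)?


M90 = ML + 0.9 * (MH - ML)
M90 = 7.8 + 0.9 * (26.0 - 7.8)
M90 = 7.8 + 0.9 * 18.2
M90 = 24.18 dN.m

24.18 dN.m


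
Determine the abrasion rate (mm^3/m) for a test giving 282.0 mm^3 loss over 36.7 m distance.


Rate = volume_loss / distance
= 282.0 / 36.7
= 7.684 mm^3/m

7.684 mm^3/m


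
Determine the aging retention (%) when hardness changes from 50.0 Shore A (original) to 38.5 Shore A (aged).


Retention = aged / original * 100
= 38.5 / 50.0 * 100
= 77.0%

77.0%


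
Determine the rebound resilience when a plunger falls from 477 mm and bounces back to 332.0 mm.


Resilience = h_rebound / h_drop * 100
= 332.0 / 477 * 100
= 69.6%

69.6%


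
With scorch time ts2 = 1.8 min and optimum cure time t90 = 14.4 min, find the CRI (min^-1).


CRI = 100 / (t90 - ts2)
= 100 / (14.4 - 1.8)
= 100 / 12.6
= 7.94 min^-1

7.94 min^-1


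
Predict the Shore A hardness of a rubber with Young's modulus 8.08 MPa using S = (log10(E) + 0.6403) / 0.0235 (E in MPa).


log10(E) = 0.0235*S - 0.6403  =>  S = (log10(E) + 0.6403) / 0.0235
log10(8.08) = 0.907411
S = (0.907411 + 0.6403) / 0.0235 = 1.547711 / 0.0235
S = 65.9

Shore A = 65.9


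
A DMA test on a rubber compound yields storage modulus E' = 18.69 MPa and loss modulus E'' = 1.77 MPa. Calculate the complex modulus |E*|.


|E*| = sqrt(E'^2 + E''^2)
= sqrt(18.69^2 + 1.77^2)
= sqrt(349.3161 + 3.1329)
= 18.774 MPa

18.774 MPa


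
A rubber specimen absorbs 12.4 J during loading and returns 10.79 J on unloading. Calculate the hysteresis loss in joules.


Hysteresis loss = loading - unloading
= 12.4 - 10.79
= 1.61 J

1.61 J


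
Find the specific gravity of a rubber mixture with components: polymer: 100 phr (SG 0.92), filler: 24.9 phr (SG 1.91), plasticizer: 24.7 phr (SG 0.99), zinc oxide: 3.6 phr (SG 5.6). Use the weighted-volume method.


Sum of weights = 153.2
Volume contributions:
  polymer: 100/0.92 = 108.6957
  filler: 24.9/1.91 = 13.0366
  plasticizer: 24.7/0.99 = 24.9495
  zinc oxide: 3.6/5.6 = 0.6429
Sum of volumes = 147.3247
SG = 153.2 / 147.3247 = 1.04

SG = 1.04


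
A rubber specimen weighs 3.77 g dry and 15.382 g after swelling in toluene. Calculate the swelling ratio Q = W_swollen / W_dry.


Q = W_swollen / W_dry
Q = 15.382 / 3.77
Q = 4.08

Q = 4.08


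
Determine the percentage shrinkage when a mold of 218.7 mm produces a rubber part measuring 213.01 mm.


Shrinkage = (mold - part) / mold * 100
= (218.7 - 213.01) / 218.7 * 100
= 5.69 / 218.7 * 100
= 2.6%

2.6%


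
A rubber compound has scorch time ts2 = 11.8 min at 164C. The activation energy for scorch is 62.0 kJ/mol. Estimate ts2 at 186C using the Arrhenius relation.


Convert temperatures: T1 = 164 + 273.15 = 437.15 K, T2 = 186 + 273.15 = 459.15 K
ts2_new = 11.8 * exp(62000 / 8.314 * (1/459.15 - 1/437.15))
1/T2 - 1/T1 = -1.0961e-04
ts2_new = 5.21 min

5.21 min


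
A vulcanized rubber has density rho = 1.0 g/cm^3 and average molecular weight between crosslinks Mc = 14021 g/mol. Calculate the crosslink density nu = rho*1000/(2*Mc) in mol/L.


nu = rho * 1000 / (2 * Mc)
nu = 1.0 * 1000 / (2 * 14021)
nu = 1000.0 / 28042
nu = 0.0357 mol/L

0.0357 mol/L


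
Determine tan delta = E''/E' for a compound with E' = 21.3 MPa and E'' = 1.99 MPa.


tan delta = E'' / E'
= 1.99 / 21.3
= 0.0934

tan delta = 0.0934


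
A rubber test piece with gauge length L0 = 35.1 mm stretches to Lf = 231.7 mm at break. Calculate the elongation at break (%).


Elongation = (Lf - L0) / L0 * 100
= (231.7 - 35.1) / 35.1 * 100
= 196.6 / 35.1 * 100
= 560.1%

560.1%


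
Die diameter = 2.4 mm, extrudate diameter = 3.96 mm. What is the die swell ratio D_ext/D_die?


Die swell ratio = D_extrudate / D_die
= 3.96 / 2.4
= 1.65

Die swell = 1.65


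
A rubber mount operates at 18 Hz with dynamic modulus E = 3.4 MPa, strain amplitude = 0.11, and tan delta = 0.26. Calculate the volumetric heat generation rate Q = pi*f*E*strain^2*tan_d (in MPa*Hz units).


Q = pi * f * E * strain^2 * tan_d
= pi * 18 * 3.4 * 0.11^2 * 0.26
= pi * 18 * 3.4 * 0.0121 * 0.26
= 0.6049

Q = 0.6049


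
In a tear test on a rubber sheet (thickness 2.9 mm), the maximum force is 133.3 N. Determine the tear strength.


Tear strength = force / thickness
= 133.3 / 2.9
= 45.97 N/mm

45.97 N/mm


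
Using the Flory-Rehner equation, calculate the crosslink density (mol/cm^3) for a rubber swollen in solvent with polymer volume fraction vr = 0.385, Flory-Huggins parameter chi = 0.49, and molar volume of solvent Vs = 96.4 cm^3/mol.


ln(1 - vr) = ln(1 - 0.385) = -0.4861
Numerator = -((-0.4861) + 0.385 + 0.49 * 0.385^2) = 0.0285
Denominator = 96.4 * (0.385^(1/3) - 0.385/2) = 51.5719
nu = 0.0285 / 51.5719 = 5.5268e-04 mol/cm^3

5.5268e-04 mol/cm^3


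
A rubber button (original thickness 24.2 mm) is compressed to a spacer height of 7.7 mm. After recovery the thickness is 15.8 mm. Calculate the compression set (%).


CS = (t0 - recovered) / (t0 - ts) * 100
= (24.2 - 15.8) / (24.2 - 7.7) * 100
= 8.4 / 16.5 * 100
= 50.9%

50.9%


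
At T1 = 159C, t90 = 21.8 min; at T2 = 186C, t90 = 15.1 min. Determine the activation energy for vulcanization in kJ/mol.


T1 = 432.15 K, T2 = 459.15 K
1/T1 - 1/T2 = 1.3607e-04
ln(t1/t2) = ln(21.8/15.1) = 0.3672
Ea = 8.314 * 0.3672 / 1.3607e-04 = 22436.5482 J/mol
Ea = 22.44 kJ/mol

22.44 kJ/mol


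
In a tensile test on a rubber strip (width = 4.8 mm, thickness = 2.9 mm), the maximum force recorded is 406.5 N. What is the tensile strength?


Area = width * thickness = 4.8 * 2.9 = 13.92 mm^2
TS = force / area = 406.5 / 13.92 = 29.2 MPa

29.2 MPa


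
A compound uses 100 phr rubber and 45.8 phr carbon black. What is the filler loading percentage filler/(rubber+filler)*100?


Filler % = filler / (rubber + filler) * 100
= 45.8 / (100 + 45.8) * 100
= 45.8 / 145.8 * 100
= 31.41%

31.41%


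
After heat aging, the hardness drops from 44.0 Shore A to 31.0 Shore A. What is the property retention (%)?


Retention = aged / original * 100
= 31.0 / 44.0 * 100
= 70.5%

70.5%


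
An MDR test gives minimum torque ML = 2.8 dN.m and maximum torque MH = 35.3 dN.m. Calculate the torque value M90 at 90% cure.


M90 = ML + 0.9 * (MH - ML)
M90 = 2.8 + 0.9 * (35.3 - 2.8)
M90 = 2.8 + 0.9 * 32.5
M90 = 32.05 dN.m

32.05 dN.m


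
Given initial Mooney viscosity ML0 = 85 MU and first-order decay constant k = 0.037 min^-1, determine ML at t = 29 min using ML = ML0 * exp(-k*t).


ML = ML0 * exp(-k * t)
ML = 85 * exp(-0.037 * 29)
ML = 85 * 0.3420
ML = 29.07 MU

29.07 MU


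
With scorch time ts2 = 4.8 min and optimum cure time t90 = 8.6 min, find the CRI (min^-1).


CRI = 100 / (t90 - ts2)
= 100 / (8.6 - 4.8)
= 100 / 3.8
= 26.32 min^-1

26.32 min^-1


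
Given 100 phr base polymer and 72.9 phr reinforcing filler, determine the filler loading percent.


Filler % = filler / (rubber + filler) * 100
= 72.9 / (100 + 72.9) * 100
= 72.9 / 172.9 * 100
= 42.16%

42.16%


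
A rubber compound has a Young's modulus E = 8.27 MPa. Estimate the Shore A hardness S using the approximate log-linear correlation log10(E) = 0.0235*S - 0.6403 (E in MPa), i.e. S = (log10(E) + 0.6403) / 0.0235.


log10(E) = 0.0235*S - 0.6403  =>  S = (log10(E) + 0.6403) / 0.0235
log10(8.27) = 0.917506
S = (0.917506 + 0.6403) / 0.0235 = 1.557806 / 0.0235
S = 66.3

Shore A = 66.3


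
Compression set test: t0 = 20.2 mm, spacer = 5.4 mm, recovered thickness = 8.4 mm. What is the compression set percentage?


CS = (t0 - recovered) / (t0 - ts) * 100
= (20.2 - 8.4) / (20.2 - 5.4) * 100
= 11.8 / 14.8 * 100
= 79.7%

79.7%


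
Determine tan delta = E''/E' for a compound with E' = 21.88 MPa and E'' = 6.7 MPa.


tan delta = E'' / E'
= 6.7 / 21.88
= 0.3062

tan delta = 0.3062


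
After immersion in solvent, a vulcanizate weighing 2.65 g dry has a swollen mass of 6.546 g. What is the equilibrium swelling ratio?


Q = W_swollen / W_dry
Q = 6.546 / 2.65
Q = 2.47

Q = 2.47


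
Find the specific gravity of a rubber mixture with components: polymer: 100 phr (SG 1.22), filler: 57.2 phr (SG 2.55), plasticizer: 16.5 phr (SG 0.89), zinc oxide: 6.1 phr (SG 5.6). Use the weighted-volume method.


Sum of weights = 179.8
Volume contributions:
  polymer: 100/1.22 = 81.9672
  filler: 57.2/2.55 = 22.4314
  plasticizer: 16.5/0.89 = 18.5393
  zinc oxide: 6.1/5.6 = 1.0893
Sum of volumes = 124.0272
SG = 179.8 / 124.0272 = 1.45

SG = 1.45


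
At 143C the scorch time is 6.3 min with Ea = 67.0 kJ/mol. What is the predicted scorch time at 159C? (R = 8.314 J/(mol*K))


Convert temperatures: T1 = 143 + 273.15 = 416.15 K, T2 = 159 + 273.15 = 432.15 K
ts2_new = 6.3 * exp(67000 / 8.314 * (1/432.15 - 1/416.15))
1/T2 - 1/T1 = -8.8968e-05
ts2_new = 3.08 min

3.08 min


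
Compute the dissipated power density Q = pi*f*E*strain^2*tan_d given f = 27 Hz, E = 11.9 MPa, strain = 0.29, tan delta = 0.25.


Q = pi * f * E * strain^2 * tan_d
= pi * 27 * 11.9 * 0.29^2 * 0.25
= pi * 27 * 11.9 * 0.0841 * 0.25
= 21.2225

Q = 21.2225


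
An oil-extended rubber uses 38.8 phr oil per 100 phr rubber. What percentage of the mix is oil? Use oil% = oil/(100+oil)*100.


Oil % = oil / (100 + oil) * 100
= 38.8 / (100 + 38.8) * 100
= 38.8 / 138.8 * 100
= 27.95%

27.95%


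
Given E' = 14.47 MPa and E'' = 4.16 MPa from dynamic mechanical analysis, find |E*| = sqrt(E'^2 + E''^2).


|E*| = sqrt(E'^2 + E''^2)
= sqrt(14.47^2 + 4.16^2)
= sqrt(209.3809 + 17.3056)
= 15.056 MPa

15.056 MPa


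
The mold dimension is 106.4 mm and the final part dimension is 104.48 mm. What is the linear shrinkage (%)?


Shrinkage = (mold - part) / mold * 100
= (106.4 - 104.48) / 106.4 * 100
= 1.92 / 106.4 * 100
= 1.8%

1.8%


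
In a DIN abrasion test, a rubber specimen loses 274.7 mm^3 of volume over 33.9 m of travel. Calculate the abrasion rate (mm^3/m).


Rate = volume_loss / distance
= 274.7 / 33.9
= 8.103 mm^3/m

8.103 mm^3/m


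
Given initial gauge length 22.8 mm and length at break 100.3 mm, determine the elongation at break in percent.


Elongation = (Lf - L0) / L0 * 100
= (100.3 - 22.8) / 22.8 * 100
= 77.5 / 22.8 * 100
= 339.9%

339.9%


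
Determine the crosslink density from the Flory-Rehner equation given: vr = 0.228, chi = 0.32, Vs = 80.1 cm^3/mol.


ln(1 - vr) = ln(1 - 0.228) = -0.2588
Numerator = -((-0.2588) + 0.228 + 0.32 * 0.228^2) = 0.0141
Denominator = 80.1 * (0.228^(1/3) - 0.228/2) = 39.8026
nu = 0.0141 / 39.8026 = 3.5515e-04 mol/cm^3

3.5515e-04 mol/cm^3


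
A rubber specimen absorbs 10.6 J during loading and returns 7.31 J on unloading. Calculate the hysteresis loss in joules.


Hysteresis loss = loading - unloading
= 10.6 - 7.31
= 3.29 J

3.29 J
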